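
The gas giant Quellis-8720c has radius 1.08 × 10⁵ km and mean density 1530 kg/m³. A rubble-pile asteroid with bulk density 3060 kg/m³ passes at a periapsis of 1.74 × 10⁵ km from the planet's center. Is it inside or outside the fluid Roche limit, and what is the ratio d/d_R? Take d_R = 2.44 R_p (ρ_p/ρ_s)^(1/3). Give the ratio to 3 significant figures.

d_R = 2.44 × (1.08 × 10⁵ km) × (1530/3060)^(1/3) = 2.092 × 10⁵ km
d/d_R = (1.74 × 10⁵) / (2.092 × 10⁵) = 0.832
Since d/d_R < 1, the body is inside the Roche limit.

inside; d/d_R ≈ 0.832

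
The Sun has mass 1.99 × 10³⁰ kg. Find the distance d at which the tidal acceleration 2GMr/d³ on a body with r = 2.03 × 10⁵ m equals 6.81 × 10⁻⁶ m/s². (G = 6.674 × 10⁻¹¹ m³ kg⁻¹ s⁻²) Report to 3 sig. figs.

1.99 × 10¹⁰ m

2GMr/d³ = a_tidal  ⇒  d = (2GMr / a_tidal)^(1/3)
d = (2 × 6.674×10⁻¹¹ × (1.99 × 10³⁰) × (2.03 × 10⁵) / (6.81 × 10⁻⁶))^(1/3)
  = 1.99 × 10¹⁰ m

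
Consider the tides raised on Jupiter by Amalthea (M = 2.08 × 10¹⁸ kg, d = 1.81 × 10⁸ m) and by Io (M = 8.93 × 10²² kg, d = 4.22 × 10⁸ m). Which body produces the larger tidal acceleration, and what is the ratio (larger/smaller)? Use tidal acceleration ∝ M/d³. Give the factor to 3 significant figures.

Io, by a factor of ≈ 3390

Tidal stretch scales as M/d³; compute that for each body.
Amalthea: (2.08 × 10¹⁸) / (1.81 × 10⁸)³ = 3.508 × 10⁻⁷
Io: (8.93 × 10²²) / (4.22 × 10⁸)³ = 1.188 × 10⁻³
Ratio (larger/smaller) = 3390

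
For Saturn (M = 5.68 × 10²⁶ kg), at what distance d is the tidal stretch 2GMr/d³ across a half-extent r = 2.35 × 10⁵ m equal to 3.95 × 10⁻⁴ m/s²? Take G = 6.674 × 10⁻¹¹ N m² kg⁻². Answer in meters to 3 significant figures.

3.56 × 10⁸ m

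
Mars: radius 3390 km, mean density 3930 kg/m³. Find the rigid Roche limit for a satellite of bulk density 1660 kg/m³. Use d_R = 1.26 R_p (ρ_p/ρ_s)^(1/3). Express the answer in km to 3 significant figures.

5690 km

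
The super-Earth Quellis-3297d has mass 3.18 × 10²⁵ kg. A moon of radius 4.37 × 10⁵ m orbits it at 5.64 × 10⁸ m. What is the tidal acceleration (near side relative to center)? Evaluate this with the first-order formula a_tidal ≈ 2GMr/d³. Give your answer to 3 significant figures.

1.03 × 10⁻⁵ m/s²

Differencing GM/(d−r)² and GM/d² to first order in r/d gives 2GMr/d³.
Δg = 2GMr/d³
   = 2 × (6.674 × 10⁻¹¹) × (3.18 × 10²⁵) × (4.37 × 10⁵) / (5.64 × 10⁸)³
   = 1.03 × 10⁻⁵ m/s²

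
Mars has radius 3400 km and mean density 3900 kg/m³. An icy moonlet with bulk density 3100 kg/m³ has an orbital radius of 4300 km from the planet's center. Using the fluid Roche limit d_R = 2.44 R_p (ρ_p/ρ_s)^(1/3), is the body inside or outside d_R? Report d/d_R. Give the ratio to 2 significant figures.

d_R = 2.44 × (3400 km) × (3900/3100)^(1/3) = 8956 km
d/d_R = (4300) / (8956) = 0.48
Since d/d_R < 1, the body is inside the Roche limit.

inside; d/d_R ≈ 0.48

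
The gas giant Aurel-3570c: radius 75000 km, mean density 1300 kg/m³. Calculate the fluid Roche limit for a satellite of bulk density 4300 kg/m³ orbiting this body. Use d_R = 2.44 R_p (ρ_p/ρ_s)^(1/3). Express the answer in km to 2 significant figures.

1.2 × 10⁵ km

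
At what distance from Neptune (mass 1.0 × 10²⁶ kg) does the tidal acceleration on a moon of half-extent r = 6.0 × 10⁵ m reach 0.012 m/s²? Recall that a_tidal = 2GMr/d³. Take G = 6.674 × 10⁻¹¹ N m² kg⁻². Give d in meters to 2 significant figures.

8.7 × 10⁷ m

2GMr/d³ = a_tidal  ⇒  d = (2GMr / a_tidal)^(1/3)
d = (2 × 6.674×10⁻¹¹ × (1.0 × 10²⁶) × (6.0 × 10⁵) / (0.012))^(1/3)
  = 8.7 × 10⁷ m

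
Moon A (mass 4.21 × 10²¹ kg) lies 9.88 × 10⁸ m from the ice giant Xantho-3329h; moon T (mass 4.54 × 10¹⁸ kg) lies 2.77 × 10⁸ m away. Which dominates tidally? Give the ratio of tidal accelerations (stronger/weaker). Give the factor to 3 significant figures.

Tidal acceleration ∝ M/d³, so compare M/d³ for each.
Moon A: (4.21 × 10²¹) / (9.88 × 10⁸)³ = 4.365 × 10⁻⁶
Moon T: (4.54 × 10¹⁸) / (2.77 × 10⁸)³ = 2.136 × 10⁻⁷
Ratio (larger/smaller) = 20.4

Moon A, by a factor of ≈ 20.4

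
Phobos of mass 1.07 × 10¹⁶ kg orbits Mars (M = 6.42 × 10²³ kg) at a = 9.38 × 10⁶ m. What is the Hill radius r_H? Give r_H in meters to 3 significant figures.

r_H ≈ a (m/3M)^(1/3)
    = (9.38 × 10⁶) × (1.07 × 10¹⁶ / (3 × 6.42 × 10²³))^(1/3)
    = 1.66 × 10⁴ m

1.66 × 10⁴ m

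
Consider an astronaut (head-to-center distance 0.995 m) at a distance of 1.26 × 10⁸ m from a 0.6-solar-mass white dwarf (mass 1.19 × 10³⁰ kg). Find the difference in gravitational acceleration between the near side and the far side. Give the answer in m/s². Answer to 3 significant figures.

Near-to-far spans 2r, so the tidal difference is twice the near-to-center value: 4GMr/d³.
Δa = 4GMr/d³
   = 4 × (6.674 × 10⁻¹¹) × (1.19 × 10³⁰) × (0.995) / (1.26 × 10⁸)³
   = 1.58 × 10⁻⁴ m/s²

1.58 × 10⁻⁴ m/s²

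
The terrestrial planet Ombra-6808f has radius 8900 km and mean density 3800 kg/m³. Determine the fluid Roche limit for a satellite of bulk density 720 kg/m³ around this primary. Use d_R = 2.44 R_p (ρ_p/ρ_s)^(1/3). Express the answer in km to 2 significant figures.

38000 km

d_R = 2.44 × 8900 km × (3800/720)^(1/3)
    = 38000 km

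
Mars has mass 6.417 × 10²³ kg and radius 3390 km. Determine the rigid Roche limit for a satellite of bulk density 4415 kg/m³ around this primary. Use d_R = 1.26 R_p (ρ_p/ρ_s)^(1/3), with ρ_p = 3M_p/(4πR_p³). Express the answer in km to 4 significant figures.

ρ_p = 3M_p/(4πR_p³) = 3 × (6.417 × 10²³) / (4π × (3.390 × 10⁶ m)³) = 3932 kg/m³
d_R = 1.26 × 3390 km × (3932/4415)^(1/3)
    = 4110 km

4110 km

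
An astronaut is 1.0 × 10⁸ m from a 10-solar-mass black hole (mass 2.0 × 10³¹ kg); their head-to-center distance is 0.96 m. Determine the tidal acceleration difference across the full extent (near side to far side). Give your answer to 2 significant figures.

Δa = 4GMr/d³
   = 4 × (6.674 × 10⁻¹¹) × (2.0 × 10³¹) × (0.96) / (1.0 × 10⁸)³
   = 5.1 × 10⁻³ m/s²

5.1 × 10⁻³ m/s²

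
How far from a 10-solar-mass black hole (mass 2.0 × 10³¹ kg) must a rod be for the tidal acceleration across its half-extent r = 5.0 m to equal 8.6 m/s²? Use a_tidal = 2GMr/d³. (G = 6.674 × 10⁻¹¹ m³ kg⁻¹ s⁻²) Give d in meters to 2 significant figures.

2GMr/d³ = a_tidal  ⇒  d = (2GMr / a_tidal)^(1/3)
d = (2 × 6.674×10⁻¹¹ × (2.0 × 10³¹) × (5.0) / (8.6))^(1/3)
  = 1.2 × 10⁷ m

1.2 × 10⁷ m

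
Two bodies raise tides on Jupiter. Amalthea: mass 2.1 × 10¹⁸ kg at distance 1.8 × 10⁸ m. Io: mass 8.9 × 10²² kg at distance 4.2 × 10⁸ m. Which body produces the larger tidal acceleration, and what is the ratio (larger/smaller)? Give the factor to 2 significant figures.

The tide-raising term goes as M/d³ (the gradient of a 1/d² field).
Amalthea: (2.1 × 10¹⁸) / (1.8 × 10⁸)³ = 3.601 × 10⁻⁷
Io: (8.9 × 10²²) / (4.2 × 10⁸)³ = 1.201 × 10⁻³
Ratio (larger/smaller) = 3300

Io, by a factor of ≈ 3300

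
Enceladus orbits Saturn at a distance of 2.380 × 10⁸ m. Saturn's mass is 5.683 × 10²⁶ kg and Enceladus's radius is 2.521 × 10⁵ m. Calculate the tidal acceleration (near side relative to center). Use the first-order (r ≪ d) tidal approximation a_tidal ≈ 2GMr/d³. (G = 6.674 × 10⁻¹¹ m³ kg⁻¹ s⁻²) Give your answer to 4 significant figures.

Δa = 2GMr/d³
   = 2 × (6.674 × 10⁻¹¹) × (5.683 × 10²⁶) × (2.521 × 10⁵) / (2.380 × 10⁸)³
   = 1.419 × 10⁻³ m/s²

1.419 × 10⁻³ m/s²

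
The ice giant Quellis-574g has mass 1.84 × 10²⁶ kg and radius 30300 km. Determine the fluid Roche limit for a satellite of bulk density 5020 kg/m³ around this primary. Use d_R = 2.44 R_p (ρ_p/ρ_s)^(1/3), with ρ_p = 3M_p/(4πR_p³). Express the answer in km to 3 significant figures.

50300 km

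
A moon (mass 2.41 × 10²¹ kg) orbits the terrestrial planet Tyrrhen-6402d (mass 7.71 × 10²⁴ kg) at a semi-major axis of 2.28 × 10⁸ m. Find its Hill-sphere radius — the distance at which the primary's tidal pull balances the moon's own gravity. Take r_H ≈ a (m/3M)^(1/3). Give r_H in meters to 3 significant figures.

1.07 × 10⁷ m

r_H ≈ a (m/3M)^(1/3)
    = (2.28 × 10⁸) × (2.41 × 10²¹ / (3 × 7.71 × 10²⁴))^(1/3)
    = 1.07 × 10⁷ m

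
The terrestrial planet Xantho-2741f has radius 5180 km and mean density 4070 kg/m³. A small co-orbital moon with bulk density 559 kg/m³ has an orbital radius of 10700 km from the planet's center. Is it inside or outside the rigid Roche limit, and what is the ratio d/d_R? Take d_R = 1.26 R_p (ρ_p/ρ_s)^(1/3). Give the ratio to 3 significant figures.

inside; d/d_R ≈ 0.846

d_R = 1.26 × (5180 km) × (4070/559)^(1/3) = 12650 km
d/d_R = (10700) / (12650) = 0.846
Since d/d_R < 1, the body is inside the Roche limit.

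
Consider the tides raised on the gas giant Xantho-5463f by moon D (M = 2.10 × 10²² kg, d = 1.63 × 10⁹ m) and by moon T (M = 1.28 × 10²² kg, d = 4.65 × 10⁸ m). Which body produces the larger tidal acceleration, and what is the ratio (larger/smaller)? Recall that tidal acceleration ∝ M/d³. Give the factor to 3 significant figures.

Compare M/d³ for the two perturbers:
Moon D: (2.10 × 10²²) / (1.63 × 10⁹)³ = 4.849 × 10⁻⁶
Moon T: (1.28 × 10²²) / (4.65 × 10⁸)³ = 1.273 × 10⁻⁴
Ratio (larger/smaller) = 26.3

Moon T, by a factor of ≈ 26.3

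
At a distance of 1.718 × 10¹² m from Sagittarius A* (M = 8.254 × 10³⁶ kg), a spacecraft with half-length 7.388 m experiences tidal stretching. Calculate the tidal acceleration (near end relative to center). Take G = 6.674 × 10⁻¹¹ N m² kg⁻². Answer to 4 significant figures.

1.605 × 10⁻⁹ m/s²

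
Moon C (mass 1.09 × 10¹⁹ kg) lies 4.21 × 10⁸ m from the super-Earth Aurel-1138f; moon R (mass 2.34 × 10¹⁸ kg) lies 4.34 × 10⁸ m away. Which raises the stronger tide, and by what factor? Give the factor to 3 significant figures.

Moon C, by a factor of ≈ 5.10

Tidal stretch scales as M/d³; compute that for each body.
Moon C: (1.09 × 10¹⁹) / (4.21 × 10⁸)³ = 1.461 × 10⁻⁷
Moon R: (2.34 × 10¹⁸) / (4.34 × 10⁸)³ = 2.863 × 10⁻⁸
Ratio (larger/smaller) = 5.10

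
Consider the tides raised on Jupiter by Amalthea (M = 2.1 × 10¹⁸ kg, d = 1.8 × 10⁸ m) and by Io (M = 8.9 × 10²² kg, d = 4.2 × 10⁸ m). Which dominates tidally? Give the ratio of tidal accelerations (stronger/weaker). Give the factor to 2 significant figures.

Tidal stretch scales as M/d³; compute that for each body.
Amalthea: (2.1 × 10¹⁸) / (1.8 × 10⁸)³ = 3.601 × 10⁻⁷
Io: (8.9 × 10²²) / (4.2 × 10⁸)³ = 1.201 × 10⁻³
Ratio (larger/smaller) = 3300

Io, by a factor of ≈ 3300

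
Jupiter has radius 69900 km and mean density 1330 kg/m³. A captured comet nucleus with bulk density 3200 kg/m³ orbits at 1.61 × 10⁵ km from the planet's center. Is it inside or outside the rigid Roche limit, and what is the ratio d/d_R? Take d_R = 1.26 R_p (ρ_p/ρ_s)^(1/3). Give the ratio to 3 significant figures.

outside; d/d_R ≈ 2.45

d_R = 1.26 × (69900 km) × (1330/3200)^(1/3) = 65730 km
d/d_R = (1.61 × 10⁵) / (65730) = 2.45
Since d/d_R > 1, the body is outside the Roche limit.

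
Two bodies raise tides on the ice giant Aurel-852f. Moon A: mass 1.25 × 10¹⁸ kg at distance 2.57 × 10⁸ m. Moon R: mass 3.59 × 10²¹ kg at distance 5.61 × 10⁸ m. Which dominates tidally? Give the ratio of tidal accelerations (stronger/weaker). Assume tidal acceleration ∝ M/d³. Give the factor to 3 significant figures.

Tidal stretch scales as M/d³; compute that for each body.
Moon A: (1.25 × 10¹⁸) / (2.57 × 10⁸)³ = 7.364 × 10⁻⁸
Moon R: (3.59 × 10²¹) / (5.61 × 10⁸)³ = 2.033 × 10⁻⁵
Ratio (larger/smaller) = 276

Moon R, by a factor of ≈ 276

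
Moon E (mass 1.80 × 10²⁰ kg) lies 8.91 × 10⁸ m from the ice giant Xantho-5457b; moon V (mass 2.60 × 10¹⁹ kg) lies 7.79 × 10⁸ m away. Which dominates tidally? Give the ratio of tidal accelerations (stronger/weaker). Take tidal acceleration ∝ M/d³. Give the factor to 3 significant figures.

Compare M/d³ for the two perturbers:
Moon E: (1.80 × 10²⁰) / (8.91 × 10⁸)³ = 2.545 × 10⁻⁷
Moon V: (2.60 × 10¹⁹) / (7.79 × 10⁸)³ = 5.500 × 10⁻⁸
Ratio (larger/smaller) = 4.63

Moon E, by a factor of ≈ 4.63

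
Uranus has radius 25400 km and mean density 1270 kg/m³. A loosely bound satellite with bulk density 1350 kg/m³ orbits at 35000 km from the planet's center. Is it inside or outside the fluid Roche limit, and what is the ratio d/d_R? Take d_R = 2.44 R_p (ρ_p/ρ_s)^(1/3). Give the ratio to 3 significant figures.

d_R = 2.44 × (25400 km) × (1270/1350)^(1/3) = 60730 km
d/d_R = (35000) / (60730) = 0.576
Since d/d_R < 1, the body is inside the Roche limit.

inside; d/d_R ≈ 0.576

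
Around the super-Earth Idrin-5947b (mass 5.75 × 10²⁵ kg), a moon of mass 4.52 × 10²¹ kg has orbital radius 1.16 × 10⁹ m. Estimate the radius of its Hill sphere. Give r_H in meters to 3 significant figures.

r_H ≈ a (m/3M)^(1/3)
    = (1.16 × 10⁹) × (4.52 × 10²¹ / (3 × 5.75 × 10²⁵))^(1/3)
    = 3.45 × 10⁷ m

3.45 × 10⁷ m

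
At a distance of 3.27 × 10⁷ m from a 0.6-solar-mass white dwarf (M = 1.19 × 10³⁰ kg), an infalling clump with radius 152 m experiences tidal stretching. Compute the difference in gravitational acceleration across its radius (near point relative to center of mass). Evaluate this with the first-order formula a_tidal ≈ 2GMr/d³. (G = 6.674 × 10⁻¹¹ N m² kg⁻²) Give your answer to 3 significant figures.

6.90 × 10⁻¹ m/s²

The tidal stretch is the gradient of GM/d² times the body's extent r, hence the 1/d³ dependence.
Δa = 2GMr/d³
   = 2 × (6.674 × 10⁻¹¹) × (1.19 × 10³⁰) × (152) / (3.27 × 10⁷)³
   = 6.90 × 10⁻¹ m/s²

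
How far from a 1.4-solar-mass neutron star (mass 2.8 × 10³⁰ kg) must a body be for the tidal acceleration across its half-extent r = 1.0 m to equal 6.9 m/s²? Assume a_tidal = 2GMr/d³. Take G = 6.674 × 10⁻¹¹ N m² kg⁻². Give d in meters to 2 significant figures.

3.8 × 10⁶ m

2GMr/d³ = a_tidal  ⇒  d = (2GMr / a_tidal)^(1/3)
d = (2 × 6.674×10⁻¹¹ × (2.8 × 10³⁰) × (1.0) / (6.9))^(1/3)
  = 3.8 × 10⁶ m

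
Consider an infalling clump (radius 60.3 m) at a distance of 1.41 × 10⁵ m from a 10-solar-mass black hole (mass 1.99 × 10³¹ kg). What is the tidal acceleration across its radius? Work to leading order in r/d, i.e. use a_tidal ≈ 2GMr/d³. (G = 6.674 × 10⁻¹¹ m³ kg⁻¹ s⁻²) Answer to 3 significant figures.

Δg = 2GMr/d³
   = 2 × (6.674 × 10⁻¹¹) × (1.99 × 10³¹) × (60.3) / (1.41 × 10⁵)³
   = 5.71 × 10⁷ m/s²

5.71 × 10⁷ m/s²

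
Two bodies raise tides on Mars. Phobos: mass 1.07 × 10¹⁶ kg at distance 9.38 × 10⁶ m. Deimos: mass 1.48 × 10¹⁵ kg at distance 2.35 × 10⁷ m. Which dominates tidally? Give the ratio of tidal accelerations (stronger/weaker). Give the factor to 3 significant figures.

Phobos, by a factor of ≈ 114

Tidal stretch scales as M/d³; compute that for each body.
Phobos: (1.07 × 10¹⁶) / (9.38 × 10⁶)³ = 1.297 × 10⁻⁵
Deimos: (1.48 × 10¹⁵) / (2.35 × 10⁷)³ = 1.140 × 10⁻⁷
Ratio (larger/smaller) = 114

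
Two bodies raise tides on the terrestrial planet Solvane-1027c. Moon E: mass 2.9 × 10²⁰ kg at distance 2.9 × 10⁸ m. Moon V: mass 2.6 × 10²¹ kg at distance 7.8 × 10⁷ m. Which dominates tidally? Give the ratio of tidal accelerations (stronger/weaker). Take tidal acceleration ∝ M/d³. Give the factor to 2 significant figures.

Compare M/d³ for the two perturbers:
Moon E: (2.9 × 10²⁰) / (2.9 × 10⁸)³ = 1.189 × 10⁻⁵
Moon V: (2.6 × 10²¹) / (7.8 × 10⁷)³ = 5.479 × 10⁻³
Ratio (larger/smaller) = 460

Moon V, by a factor of ≈ 460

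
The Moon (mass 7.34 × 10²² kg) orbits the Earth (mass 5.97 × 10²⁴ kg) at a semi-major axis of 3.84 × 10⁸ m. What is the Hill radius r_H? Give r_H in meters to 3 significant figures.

r_H ≈ a (m/3M)^(1/3)
    = (3.84 × 10⁸) × (7.34 × 10²² / (3 × 5.97 × 10²⁴))^(1/3)
    = 6.15 × 10⁷ m

6.15 × 10⁷ m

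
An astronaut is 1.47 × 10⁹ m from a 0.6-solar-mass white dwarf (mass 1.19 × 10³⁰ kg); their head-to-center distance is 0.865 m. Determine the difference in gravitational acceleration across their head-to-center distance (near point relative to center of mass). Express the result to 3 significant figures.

4.33 × 10⁻⁸ m/s²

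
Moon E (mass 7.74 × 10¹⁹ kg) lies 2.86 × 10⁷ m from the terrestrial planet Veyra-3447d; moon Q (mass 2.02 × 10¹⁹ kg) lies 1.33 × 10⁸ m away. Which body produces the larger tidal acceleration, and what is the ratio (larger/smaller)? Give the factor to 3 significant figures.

Moon E, by a factor of ≈ 385

The tide-raising term goes as M/d³ (the gradient of a 1/d² field).
Moon E: (7.74 × 10¹⁹) / (2.86 × 10⁷)³ = 3.309 × 10⁻³
Moon Q: (2.02 × 10¹⁹) / (1.33 × 10⁸)³ = 8.586 × 10⁻⁶
Ratio (larger/smaller) = 385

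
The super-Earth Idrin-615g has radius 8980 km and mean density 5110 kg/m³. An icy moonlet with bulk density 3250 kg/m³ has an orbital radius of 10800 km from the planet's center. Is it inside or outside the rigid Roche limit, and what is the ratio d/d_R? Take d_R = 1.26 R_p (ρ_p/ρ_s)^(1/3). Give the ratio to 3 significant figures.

d_R = 1.26 × (8980 km) × (5110/3250)^(1/3) = 13160 km
d/d_R = (10800) / (13160) = 0.821
Since d/d_R < 1, the body is inside the Roche limit.

inside; d/d_R ≈ 0.821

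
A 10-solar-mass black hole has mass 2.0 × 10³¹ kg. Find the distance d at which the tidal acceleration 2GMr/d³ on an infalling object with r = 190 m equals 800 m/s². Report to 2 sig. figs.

8.6 × 10⁶ m

2GMr/d³ = a_tidal  ⇒  d = (2GMr / a_tidal)^(1/3)
d = (2 × 6.674×10⁻¹¹ × (2.0 × 10³¹) × (190) / (800))^(1/3)
  = 8.6 × 10⁶ m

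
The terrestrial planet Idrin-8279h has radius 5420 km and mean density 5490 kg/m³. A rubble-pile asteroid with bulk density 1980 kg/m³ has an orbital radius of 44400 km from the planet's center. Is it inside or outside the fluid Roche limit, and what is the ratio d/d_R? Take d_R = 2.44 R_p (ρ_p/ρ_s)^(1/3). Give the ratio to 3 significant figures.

outside; d/d_R ≈ 2.39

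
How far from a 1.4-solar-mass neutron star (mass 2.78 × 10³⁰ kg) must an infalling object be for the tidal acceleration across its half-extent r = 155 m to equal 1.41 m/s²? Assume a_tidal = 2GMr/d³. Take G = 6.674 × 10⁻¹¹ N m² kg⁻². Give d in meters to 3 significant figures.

2GMr/d³ = a_tidal  ⇒  d = (2GMr / a_tidal)^(1/3)
d = (2 × 6.674×10⁻¹¹ × (2.78 × 10³⁰) × (155) / (1.41))^(1/3)
  = 3.44 × 10⁷ m

3.44 × 10⁷ m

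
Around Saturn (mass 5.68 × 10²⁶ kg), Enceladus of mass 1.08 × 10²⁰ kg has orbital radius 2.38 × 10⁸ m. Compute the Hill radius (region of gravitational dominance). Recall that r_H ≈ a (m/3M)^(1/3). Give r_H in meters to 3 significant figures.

9.49 × 10⁵ m

r_H ≈ a (m/3M)^(1/3)
    = (2.38 × 10⁸) × (1.08 × 10²⁰ / (3 × 5.68 × 10²⁶))^(1/3)
    = 9.49 × 10⁵ m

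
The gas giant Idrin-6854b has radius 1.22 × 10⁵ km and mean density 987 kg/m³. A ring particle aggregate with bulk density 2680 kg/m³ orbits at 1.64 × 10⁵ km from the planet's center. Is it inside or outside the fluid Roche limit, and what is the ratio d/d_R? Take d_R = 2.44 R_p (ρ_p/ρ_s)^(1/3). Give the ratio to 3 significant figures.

d_R = 2.44 × (1.22 × 10⁵ km) × (987/2680)^(1/3) = 2.134 × 10⁵ km
d/d_R = (1.64 × 10⁵) / (2.134 × 10⁵) = 0.769
Since d/d_R < 1, the body is inside the Roche limit.

inside; d/d_R ≈ 0.769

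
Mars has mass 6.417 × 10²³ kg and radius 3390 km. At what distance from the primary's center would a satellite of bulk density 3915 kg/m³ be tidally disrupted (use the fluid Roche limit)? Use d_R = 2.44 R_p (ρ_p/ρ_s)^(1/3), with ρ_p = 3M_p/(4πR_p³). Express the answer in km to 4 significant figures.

8284 km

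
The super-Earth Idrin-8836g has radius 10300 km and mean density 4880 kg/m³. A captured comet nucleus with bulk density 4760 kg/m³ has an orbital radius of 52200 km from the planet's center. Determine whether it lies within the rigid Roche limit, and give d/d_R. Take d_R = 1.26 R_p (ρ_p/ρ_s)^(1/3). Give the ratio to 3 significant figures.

d_R = 1.26 × (10300 km) × (4880/4760)^(1/3) = 13090 km
d/d_R = (52200) / (13090) = 3.99
Since d/d_R > 1, the body is outside the Roche limit.

outside; d/d_R ≈ 3.99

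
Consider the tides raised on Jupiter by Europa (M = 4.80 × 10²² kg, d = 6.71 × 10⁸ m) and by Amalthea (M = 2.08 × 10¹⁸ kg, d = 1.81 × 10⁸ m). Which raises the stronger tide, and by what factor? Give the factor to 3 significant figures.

Europa, by a factor of ≈ 453

Compare M/d³ for the two perturbers:
Europa: (4.80 × 10²²) / (6.71 × 10⁸)³ = 1.589 × 10⁻⁴
Amalthea: (2.08 × 10¹⁸) / (1.81 × 10⁸)³ = 3.508 × 10⁻⁷
Ratio (larger/smaller) = 453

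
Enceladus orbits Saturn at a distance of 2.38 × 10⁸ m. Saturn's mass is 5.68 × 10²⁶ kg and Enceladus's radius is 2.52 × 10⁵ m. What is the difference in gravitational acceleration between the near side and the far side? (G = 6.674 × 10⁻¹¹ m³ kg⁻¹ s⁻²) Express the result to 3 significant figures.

Δg = 4GMr/d³
   = 4 × (6.674 × 10⁻¹¹) × (5.68 × 10²⁶) × (2.52 × 10⁵) / (2.38 × 10⁸)³
   = 2.83 × 10⁻³ m/s²

2.83 × 10⁻³ m/s²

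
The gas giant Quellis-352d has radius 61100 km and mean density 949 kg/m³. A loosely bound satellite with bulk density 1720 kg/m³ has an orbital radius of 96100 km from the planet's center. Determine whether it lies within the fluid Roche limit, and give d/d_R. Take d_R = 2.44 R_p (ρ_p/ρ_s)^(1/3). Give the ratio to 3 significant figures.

d_R = 2.44 × (61100 km) × (949/1720)^(1/3) = 1.223 × 10⁵ km
d/d_R = (96100) / (1.223 × 10⁵) = 0.786
Since d/d_R < 1, the body is inside the Roche limit.

inside; d/d_R ≈ 0.786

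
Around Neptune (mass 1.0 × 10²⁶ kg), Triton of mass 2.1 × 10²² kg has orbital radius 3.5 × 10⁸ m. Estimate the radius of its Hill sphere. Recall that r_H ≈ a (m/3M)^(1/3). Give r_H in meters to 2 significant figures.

1.4 × 10⁷ m

r_H ≈ a (m/3M)^(1/3)
    = (3.5 × 10⁸) × (2.1 × 10²² / (3 × 1.0 × 10²⁶))^(1/3)
    = 1.4 × 10⁷ m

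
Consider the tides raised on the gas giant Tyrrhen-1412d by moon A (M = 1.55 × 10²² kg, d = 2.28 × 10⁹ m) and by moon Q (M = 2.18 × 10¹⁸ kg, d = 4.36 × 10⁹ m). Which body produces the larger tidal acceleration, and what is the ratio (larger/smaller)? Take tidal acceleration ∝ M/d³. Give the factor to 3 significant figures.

Tidal acceleration ∝ M/d³, so compare M/d³ for each.
Moon A: (1.55 × 10²²) / (2.28 × 10⁹)³ = 1.308 × 10⁻⁶
Moon Q: (2.18 × 10¹⁸) / (4.36 × 10⁹)³ = 2.630 × 10⁻¹¹
Ratio (larger/smaller) = 49700

Moon A, by a factor of ≈ 49700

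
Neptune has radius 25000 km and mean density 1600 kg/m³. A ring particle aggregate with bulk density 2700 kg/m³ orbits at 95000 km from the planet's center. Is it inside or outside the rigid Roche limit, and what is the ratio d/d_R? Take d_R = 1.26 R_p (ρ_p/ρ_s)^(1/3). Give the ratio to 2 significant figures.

outside; d/d_R ≈ 3.6

d_R = 1.26 × (25000 km) × (1600/2700)^(1/3) = 26460 km
d/d_R = (95000) / (26460) = 3.6
Since d/d_R > 1, the body is outside the Roche limit.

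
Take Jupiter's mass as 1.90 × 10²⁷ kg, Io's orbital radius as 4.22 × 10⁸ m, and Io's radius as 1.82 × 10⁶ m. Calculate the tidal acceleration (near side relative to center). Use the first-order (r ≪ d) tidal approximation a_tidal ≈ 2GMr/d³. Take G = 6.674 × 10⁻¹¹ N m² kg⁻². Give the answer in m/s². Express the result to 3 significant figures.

6.14 × 10⁻³ m/s²

a_tidal = 2GMr/d³
        = 2 × (6.674 × 10⁻¹¹) × (1.90 × 10²⁷) × (1.82 × 10⁶) / (4.22 × 10⁸)³
        = 6.14 × 10⁻³ m/s²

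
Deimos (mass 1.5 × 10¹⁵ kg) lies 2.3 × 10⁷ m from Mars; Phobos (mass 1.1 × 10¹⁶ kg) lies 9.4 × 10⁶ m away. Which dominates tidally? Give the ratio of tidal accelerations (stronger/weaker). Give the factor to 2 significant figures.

Tidal stretch scales as M/d³; compute that for each body.
Deimos: (1.5 × 10¹⁵) / (2.3 × 10⁷)³ = 1.233 × 10⁻⁷
Phobos: (1.1 × 10¹⁶) / (9.4 × 10⁶)³ = 1.324 × 10⁻⁵
Ratio (larger/smaller) = 110

Phobos, by a factor of ≈ 110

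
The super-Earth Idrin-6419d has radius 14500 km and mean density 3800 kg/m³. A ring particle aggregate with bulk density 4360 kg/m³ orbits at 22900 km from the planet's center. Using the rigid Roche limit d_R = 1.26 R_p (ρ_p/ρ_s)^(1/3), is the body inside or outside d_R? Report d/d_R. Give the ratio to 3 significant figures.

outside; d/d_R ≈ 1.31

d_R = 1.26 × (14500 km) × (3800/4360)^(1/3) = 17450 km
d/d_R = (22900) / (17450) = 1.31
Since d/d_R > 1, the body is outside the Roche limit.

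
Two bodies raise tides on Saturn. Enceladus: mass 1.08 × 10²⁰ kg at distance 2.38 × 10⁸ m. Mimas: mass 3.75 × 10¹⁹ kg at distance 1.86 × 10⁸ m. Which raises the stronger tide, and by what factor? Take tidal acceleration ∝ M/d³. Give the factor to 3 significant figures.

Enceladus, by a factor of ≈ 1.37

The tide-raising term goes as M/d³ (the gradient of a 1/d² field).
Enceladus: (1.08 × 10²⁰) / (2.38 × 10⁸)³ = 8.011 × 10⁻⁶
Mimas: (3.75 × 10¹⁹) / (1.86 × 10⁸)³ = 5.828 × 10⁻⁶
Ratio (larger/smaller) = 1.37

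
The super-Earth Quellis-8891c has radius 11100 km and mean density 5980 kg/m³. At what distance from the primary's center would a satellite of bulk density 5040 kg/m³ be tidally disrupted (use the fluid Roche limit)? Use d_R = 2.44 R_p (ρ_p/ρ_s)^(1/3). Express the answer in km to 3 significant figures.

28700 km

d_R = 2.44 × 11100 km × (5980/5040)^(1/3)
    = 28700 km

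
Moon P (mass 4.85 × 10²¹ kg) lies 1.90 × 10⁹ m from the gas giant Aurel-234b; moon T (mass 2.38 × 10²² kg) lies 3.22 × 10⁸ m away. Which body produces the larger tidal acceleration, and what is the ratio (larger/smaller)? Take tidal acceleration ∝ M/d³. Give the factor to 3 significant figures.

Compare M/d³ for the two perturbers:
Moon P: (4.85 × 10²¹) / (1.90 × 10⁹)³ = 7.071 × 10⁻⁷
Moon T: (2.38 × 10²²) / (3.22 × 10⁸)³ = 7.129 × 10⁻⁴
Ratio (larger/smaller) = 1010

Moon T, by a factor of ≈ 1010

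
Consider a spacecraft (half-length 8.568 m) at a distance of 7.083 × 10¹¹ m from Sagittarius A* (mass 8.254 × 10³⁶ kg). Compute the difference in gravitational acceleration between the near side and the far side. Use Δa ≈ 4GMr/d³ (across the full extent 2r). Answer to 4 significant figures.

Differencing GM/(d−r)² and GM/(d+r)² to first order in r/d gives 4GMr/d³.
a_tidal = 4GMr/d³
        = 4 × (6.674 × 10⁻¹¹) × (8.254 × 10³⁶) × (8.568) / (7.083 × 10¹¹)³
        = 5.313 × 10⁻⁸ m/s²

5.313 × 10⁻⁸ m/s²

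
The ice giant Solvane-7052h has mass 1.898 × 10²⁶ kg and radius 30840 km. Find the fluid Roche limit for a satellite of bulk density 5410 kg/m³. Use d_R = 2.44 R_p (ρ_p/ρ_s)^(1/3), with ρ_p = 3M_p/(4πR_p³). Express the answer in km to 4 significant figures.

ρ_p = 3M_p/(4πR_p³) = 3 × (1.898 × 10²⁶) / (4π × (3.084 × 10⁷ m)³) = 1545 kg/m³
d_R = 2.44 × 30840 km × (1545/5410)^(1/3)
    = 49550 km

49550 km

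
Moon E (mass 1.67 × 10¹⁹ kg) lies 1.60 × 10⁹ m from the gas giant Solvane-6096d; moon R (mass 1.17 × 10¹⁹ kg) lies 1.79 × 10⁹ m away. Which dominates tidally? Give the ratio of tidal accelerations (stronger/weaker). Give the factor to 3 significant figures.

Moon E, by a factor of ≈ 2.00

Compare M/d³ for the two perturbers:
Moon E: (1.67 × 10¹⁹) / (1.60 × 10⁹)³ = 4.077 × 10⁻⁹
Moon R: (1.17 × 10¹⁹) / (1.79 × 10⁹)³ = 2.040 × 10⁻⁹
Ratio (larger/smaller) = 2.00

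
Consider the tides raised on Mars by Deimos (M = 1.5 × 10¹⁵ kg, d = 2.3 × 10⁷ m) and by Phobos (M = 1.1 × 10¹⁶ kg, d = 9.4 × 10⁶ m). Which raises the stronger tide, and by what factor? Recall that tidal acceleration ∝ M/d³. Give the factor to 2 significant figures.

Phobos, by a factor of ≈ 110

Compare M/d³ for the two perturbers:
Deimos: (1.5 × 10¹⁵) / (2.3 × 10⁷)³ = 1.233 × 10⁻⁷
Phobos: (1.1 × 10¹⁶) / (9.4 × 10⁶)³ = 1.324 × 10⁻⁵
Ratio (larger/smaller) = 110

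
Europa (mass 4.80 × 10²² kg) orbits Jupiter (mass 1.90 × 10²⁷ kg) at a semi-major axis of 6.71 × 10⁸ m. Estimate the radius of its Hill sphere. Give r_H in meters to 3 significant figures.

1.37 × 10⁷ m

r_H ≈ a (m/3M)^(1/3)
    = (6.71 × 10⁸) × (4.80 × 10²² / (3 × 1.90 × 10²⁷))^(1/3)
    = 1.37 × 10⁷ m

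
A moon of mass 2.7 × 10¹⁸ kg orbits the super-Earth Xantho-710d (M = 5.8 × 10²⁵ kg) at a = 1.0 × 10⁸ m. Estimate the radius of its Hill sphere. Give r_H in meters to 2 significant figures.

r_H ≈ a (m/3M)^(1/3)
    = (1.0 × 10⁸) × (2.7 × 10¹⁸ / (3 × 5.8 × 10²⁵))^(1/3)
    = 2.5 × 10⁵ m

2.5 × 10⁵ m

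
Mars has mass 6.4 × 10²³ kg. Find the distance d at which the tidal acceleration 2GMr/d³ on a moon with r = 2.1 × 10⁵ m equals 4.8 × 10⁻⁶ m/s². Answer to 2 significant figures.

1.6 × 10⁸ m

2GMr/d³ = a_tidal  ⇒  d = (2GMr / a_tidal)^(1/3)
d = (2 × 6.674×10⁻¹¹ × (6.4 × 10²³) × (2.1 × 10⁵) / (4.8 × 10⁻⁶))^(1/3)
  = 1.6 × 10⁸ m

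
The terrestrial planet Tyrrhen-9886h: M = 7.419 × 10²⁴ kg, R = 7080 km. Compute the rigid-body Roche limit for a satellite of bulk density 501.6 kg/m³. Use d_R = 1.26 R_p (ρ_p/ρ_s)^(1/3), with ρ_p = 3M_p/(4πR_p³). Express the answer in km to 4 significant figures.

ρ_p = 3M_p/(4πR_p³) = 3 × (7.419 × 10²⁴) / (4π × (7.080 × 10⁶ m)³) = 4991 kg/m³
d_R = 1.26 × 7080 km × (4991/501.6)^(1/3)
    = 19190 km

19190 km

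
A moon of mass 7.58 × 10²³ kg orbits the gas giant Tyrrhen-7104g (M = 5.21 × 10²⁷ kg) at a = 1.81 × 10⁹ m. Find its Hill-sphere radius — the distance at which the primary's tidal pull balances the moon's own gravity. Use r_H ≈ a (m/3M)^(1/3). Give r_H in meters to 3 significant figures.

r_H ≈ a (m/3M)^(1/3)
    = (1.81 × 10⁹) × (7.58 × 10²³ / (3 × 5.21 × 10²⁷))^(1/3)
    = 6.60 × 10⁷ m

6.60 × 10⁷ m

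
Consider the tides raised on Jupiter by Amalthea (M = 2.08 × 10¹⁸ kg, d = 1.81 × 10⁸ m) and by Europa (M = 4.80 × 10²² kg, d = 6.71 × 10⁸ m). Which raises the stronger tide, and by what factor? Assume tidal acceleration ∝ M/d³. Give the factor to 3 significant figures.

Compare M/d³ for the two perturbers:
Amalthea: (2.08 × 10¹⁸) / (1.81 × 10⁸)³ = 3.508 × 10⁻⁷
Europa: (4.80 × 10²²) / (6.71 × 10⁸)³ = 1.589 × 10⁻⁴
Ratio (larger/smaller) = 453

Europa, by a factor of ≈ 453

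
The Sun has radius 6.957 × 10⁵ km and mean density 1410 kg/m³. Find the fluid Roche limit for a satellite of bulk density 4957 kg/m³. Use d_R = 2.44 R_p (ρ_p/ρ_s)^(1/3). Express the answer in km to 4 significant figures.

1.116 × 10⁶ km

d_R = 2.44 × 6.957 × 10⁵ km × (1410/4957)^(1/3)
    = 1.116 × 10⁶ km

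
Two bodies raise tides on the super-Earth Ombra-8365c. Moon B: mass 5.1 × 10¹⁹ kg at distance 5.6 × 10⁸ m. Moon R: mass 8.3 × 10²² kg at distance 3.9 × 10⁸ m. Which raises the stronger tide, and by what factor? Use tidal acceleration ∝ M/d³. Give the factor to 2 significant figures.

Tidal acceleration ∝ M/d³, so compare M/d³ for each.
Moon B: (5.1 × 10¹⁹) / (5.6 × 10⁸)³ = 2.904 × 10⁻⁷
Moon R: (8.3 × 10²²) / (3.9 × 10⁸)³ = 1.399 × 10⁻³
Ratio (larger/smaller) = 4800

Moon R, by a factor of ≈ 4800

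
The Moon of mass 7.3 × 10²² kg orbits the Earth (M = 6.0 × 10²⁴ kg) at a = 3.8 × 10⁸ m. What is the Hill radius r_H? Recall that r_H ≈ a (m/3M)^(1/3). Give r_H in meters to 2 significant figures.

6.1 × 10⁷ m

r_H ≈ a (m/3M)^(1/3)
    = (3.8 × 10⁸) × (7.3 × 10²² / (3 × 6.0 × 10²⁴))^(1/3)
    = 6.1 × 10⁷ m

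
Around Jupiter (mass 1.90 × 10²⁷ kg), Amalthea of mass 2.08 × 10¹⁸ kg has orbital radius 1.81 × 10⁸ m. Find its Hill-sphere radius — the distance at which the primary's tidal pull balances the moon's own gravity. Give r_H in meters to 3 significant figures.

r_H ≈ a (m/3M)^(1/3)
    = (1.81 × 10⁸) × (2.08 × 10¹⁸ / (3 × 1.90 × 10²⁷))^(1/3)
    = 1.29 × 10⁵ m

1.29 × 10⁵ m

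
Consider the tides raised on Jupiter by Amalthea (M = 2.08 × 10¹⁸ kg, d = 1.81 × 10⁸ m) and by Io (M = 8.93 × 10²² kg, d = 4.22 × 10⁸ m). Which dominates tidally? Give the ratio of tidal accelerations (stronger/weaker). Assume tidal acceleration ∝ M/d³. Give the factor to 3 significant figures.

Compare M/d³ for the two perturbers:
Amalthea: (2.08 × 10¹⁸) / (1.81 × 10⁸)³ = 3.508 × 10⁻⁷
Io: (8.93 × 10²²) / (4.22 × 10⁸)³ = 1.188 × 10⁻³
Ratio (larger/smaller) = 3390

Io, by a factor of ≈ 3390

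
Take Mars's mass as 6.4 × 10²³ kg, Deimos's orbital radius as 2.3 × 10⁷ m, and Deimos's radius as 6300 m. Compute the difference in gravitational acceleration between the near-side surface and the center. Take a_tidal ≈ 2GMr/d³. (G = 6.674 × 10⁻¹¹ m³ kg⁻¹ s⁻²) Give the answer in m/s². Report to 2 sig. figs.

4.4 × 10⁻⁵ m/s²

Since r ≪ d, expand the inverse-square field across one radius to get the leading 2GMr/d³ term.
Δa = 2GMr/d³
   = 2 × (6.674 × 10⁻¹¹) × (6.4 × 10²³) × (6300) / (2.3 × 10⁷)³
   = 4.4 × 10⁻⁵ m/s²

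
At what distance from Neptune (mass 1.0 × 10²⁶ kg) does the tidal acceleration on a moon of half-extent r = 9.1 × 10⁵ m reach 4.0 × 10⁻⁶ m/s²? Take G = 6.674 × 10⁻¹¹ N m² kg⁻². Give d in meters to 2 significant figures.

2GMr/d³ = a_tidal  ⇒  d = (2GMr / a_tidal)^(1/3)
d = (2 × 6.674×10⁻¹¹ × (1.0 × 10²⁶) × (9.1 × 10⁵) / (4.0 × 10⁻⁶))^(1/3)
  = 1.4 × 10⁹ m

1.4 × 10⁹ m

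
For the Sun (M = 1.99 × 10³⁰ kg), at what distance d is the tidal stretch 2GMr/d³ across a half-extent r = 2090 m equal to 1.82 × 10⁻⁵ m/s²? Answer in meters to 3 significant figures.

2GMr/d³ = a_tidal  ⇒  d = (2GMr / a_tidal)^(1/3)
d = (2 × 6.674×10⁻¹¹ × (1.99 × 10³⁰) × (2090) / (1.82 × 10⁻⁵))^(1/3)
  = 3.12 × 10⁹ m

3.12 × 10⁹ m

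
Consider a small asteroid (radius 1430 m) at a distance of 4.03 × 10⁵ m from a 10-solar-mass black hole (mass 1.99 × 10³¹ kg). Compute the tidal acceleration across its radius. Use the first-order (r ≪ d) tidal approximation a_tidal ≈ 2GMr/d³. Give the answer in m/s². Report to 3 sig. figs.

Differencing GM/(d−r)² and GM/d² to first order in r/d gives 2GMr/d³.
Δg = 2GMr/d³
   = 2 × (6.674 × 10⁻¹¹) × (1.99 × 10³¹) × (1430) / (4.03 × 10⁵)³
   = 5.80 × 10⁷ m/s²

5.80 × 10⁷ m/s²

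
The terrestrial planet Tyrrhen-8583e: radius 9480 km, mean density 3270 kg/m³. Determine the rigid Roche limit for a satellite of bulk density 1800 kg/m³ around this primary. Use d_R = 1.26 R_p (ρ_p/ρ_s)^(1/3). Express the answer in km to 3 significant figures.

d_R = 1.26 × 9480 km × (3270/1800)^(1/3)
    = 14600 km

14600 km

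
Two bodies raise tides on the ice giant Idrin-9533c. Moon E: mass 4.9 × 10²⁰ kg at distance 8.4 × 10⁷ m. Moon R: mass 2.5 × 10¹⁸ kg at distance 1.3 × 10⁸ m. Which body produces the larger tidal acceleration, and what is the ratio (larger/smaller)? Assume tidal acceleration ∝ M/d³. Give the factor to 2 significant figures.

Moon E, by a factor of ≈ 730

The tide-raising term goes as M/d³ (the gradient of a 1/d² field).
Moon E: (4.9 × 10²⁰) / (8.4 × 10⁷)³ = 8.267 × 10⁻⁴
Moon R: (2.5 × 10¹⁸) / (1.3 × 10⁸)³ = 1.138 × 10⁻⁶
Ratio (larger/smaller) = 730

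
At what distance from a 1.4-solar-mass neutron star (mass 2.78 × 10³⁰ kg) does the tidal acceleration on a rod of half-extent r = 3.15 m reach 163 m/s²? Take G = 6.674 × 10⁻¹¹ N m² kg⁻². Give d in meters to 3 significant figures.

1.93 × 10⁶ m

2GMr/d³ = a_tidal  ⇒  d = (2GMr / a_tidal)^(1/3)
d = (2 × 6.674×10⁻¹¹ × (2.78 × 10³⁰) × (3.15) / (163))^(1/3)
  = 1.93 × 10⁶ m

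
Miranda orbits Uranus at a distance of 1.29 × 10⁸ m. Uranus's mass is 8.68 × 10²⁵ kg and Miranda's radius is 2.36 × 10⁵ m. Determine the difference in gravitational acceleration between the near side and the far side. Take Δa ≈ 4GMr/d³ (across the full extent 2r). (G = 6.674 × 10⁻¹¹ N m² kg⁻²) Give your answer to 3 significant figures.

2.55 × 10⁻³ m/s²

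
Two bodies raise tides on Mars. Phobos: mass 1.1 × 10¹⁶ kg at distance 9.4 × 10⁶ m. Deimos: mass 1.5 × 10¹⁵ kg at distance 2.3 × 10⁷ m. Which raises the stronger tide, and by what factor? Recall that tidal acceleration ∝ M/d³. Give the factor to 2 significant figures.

Phobos, by a factor of ≈ 110

Compare M/d³ for the two perturbers:
Phobos: (1.1 × 10¹⁶) / (9.4 × 10⁶)³ = 1.324 × 10⁻⁵
Deimos: (1.5 × 10¹⁵) / (2.3 × 10⁷)³ = 1.233 × 10⁻⁷
Ratio (larger/smaller) = 110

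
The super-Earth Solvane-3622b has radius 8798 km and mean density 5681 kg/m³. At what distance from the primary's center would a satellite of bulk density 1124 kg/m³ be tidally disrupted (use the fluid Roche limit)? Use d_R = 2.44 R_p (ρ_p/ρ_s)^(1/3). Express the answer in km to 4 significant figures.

36840 km

d_R = 2.44 × 8798 km × (5681/1124)^(1/3)
    = 36840 km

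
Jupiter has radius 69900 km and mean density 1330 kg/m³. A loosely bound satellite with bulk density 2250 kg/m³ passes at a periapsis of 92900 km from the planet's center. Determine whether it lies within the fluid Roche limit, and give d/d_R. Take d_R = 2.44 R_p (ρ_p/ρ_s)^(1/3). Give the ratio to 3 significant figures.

inside; d/d_R ≈ 0.649

d_R = 2.44 × (69900 km) × (1330/2250)^(1/3) = 1.431 × 10⁵ km
d/d_R = (92900) / (1.431 × 10⁵) = 0.649
Since d/d_R < 1, the body is inside the Roche limit.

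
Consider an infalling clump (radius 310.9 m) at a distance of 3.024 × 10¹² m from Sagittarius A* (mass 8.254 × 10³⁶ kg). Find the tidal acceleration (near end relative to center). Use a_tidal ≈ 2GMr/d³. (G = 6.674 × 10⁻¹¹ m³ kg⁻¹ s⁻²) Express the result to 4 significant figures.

1.239 × 10⁻⁸ m/s²

a_tidal = 2GMr/d³
        = 2 × (6.674 × 10⁻¹¹) × (8.254 × 10³⁶) × (310.9) / (3.024 × 10¹²)³
        = 1.239 × 10⁻⁸ m/s²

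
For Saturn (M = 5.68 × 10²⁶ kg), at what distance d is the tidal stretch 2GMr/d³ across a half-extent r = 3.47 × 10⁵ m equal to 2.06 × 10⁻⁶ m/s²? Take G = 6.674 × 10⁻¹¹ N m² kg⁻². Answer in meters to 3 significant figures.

2GMr/d³ = a_tidal  ⇒  d = (2GMr / a_tidal)^(1/3)
d = (2 × 6.674×10⁻¹¹ × (5.68 × 10²⁶) × (3.47 × 10⁵) / (2.06 × 10⁻⁶))^(1/3)
  = 2.34 × 10⁹ m

2.34 × 10⁹ m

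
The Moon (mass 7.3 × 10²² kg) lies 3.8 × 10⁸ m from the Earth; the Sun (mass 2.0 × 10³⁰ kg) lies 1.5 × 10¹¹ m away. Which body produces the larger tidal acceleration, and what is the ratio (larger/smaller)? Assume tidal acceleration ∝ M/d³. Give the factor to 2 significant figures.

The Moon, by a factor of ≈ 2.2

The tide-raising term goes as M/d³ (the gradient of a 1/d² field).
The Moon: (7.3 × 10²²) / (3.8 × 10⁸)³ = 1.330 × 10⁻³
The Sun: (2.0 × 10³⁰) / (1.5 × 10¹¹)³ = 5.926 × 10⁻⁴
Ratio (larger/smaller) = 2.2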